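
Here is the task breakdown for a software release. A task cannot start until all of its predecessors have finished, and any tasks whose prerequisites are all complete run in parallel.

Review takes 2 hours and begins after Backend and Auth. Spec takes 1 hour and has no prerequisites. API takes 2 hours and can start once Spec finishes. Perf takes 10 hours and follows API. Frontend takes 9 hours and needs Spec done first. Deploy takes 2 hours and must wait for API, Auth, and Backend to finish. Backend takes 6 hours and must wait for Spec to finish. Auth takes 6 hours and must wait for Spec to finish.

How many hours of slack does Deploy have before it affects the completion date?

4

The longest chain is Spec→API→Perf = 1+2+10 = 13; overall finish 13 hours.
Longest path through Deploy: 9 hours (earliest finish 9, latest finish 13).
So Deploy can slip 13 − 9 = 4 hours.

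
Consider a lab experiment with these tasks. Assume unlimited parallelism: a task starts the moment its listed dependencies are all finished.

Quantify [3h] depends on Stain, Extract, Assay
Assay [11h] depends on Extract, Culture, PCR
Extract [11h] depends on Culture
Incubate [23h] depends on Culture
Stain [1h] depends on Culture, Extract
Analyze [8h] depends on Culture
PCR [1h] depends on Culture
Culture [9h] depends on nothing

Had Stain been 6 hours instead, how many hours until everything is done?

Actual critical path: Culture→Extract→Assay→Quantify = 9+11+11+3 = 34 ⇒ 34 hours.
The longest path through Stain is only 24 hours, so Stain has float 10.
That remains the longest chain; total 34 hours.

34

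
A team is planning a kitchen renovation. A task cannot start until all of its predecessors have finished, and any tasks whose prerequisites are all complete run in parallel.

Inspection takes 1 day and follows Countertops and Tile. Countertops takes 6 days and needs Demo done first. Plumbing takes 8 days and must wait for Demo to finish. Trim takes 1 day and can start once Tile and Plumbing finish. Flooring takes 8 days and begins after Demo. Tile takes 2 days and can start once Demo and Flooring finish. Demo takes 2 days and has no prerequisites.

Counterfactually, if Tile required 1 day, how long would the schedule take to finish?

12

As given, the longest chain is Demo→Flooring→Tile→Inspection = 2+8+2+1 = 13, so the finish is 13 days.
Since Tile is critical, the -1 change carries straight to that chain (now 12 days).
No other chain overtakes it, so the finish is 12 days.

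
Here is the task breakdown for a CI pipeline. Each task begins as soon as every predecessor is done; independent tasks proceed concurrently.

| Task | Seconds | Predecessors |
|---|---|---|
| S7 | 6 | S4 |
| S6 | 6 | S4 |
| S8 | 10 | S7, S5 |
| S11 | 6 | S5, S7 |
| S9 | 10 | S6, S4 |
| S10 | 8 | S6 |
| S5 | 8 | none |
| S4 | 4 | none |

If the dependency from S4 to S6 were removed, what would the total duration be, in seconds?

20

Before: longest chain S4→S6→S9 = 4+6+10 = 20, finish 20.
Without S4→S6, S6's earliest start moves from 4 to 0.
The longest chain is now S4→S7→S8 = 4+6+10 = 20, so the project takes 20 seconds.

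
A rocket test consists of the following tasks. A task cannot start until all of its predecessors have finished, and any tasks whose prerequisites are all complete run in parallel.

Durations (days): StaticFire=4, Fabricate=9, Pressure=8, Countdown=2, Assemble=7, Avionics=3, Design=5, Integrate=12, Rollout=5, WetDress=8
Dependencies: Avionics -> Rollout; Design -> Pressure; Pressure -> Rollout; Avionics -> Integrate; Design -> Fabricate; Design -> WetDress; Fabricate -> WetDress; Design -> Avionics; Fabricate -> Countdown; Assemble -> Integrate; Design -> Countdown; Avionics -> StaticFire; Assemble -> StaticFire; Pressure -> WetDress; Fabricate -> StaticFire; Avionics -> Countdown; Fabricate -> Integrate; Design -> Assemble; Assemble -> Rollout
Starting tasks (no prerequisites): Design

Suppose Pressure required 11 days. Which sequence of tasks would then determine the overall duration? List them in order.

Design, Fabricate, Integrate

Baseline: Design→Fabricate→Integrate = 5+9+12 = 26 → 26 days.
The longest path through Pressure is only 21 days, so Pressure has float 5.
That remains the longest chain; total 26 days.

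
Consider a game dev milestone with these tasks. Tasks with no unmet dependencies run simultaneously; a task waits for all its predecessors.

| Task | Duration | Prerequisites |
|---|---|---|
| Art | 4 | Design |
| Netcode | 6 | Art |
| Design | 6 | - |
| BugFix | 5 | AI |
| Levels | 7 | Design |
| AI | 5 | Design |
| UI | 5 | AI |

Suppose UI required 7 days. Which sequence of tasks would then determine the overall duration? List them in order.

Critical path before the change: Design→AI→UI = 6+5+5 = 16 giving 16 days.
UI is on the critical path; changing it to 7 makes that path 18 days.
No other chain overtakes it, so the finish is 18 days.

Design, AI, UI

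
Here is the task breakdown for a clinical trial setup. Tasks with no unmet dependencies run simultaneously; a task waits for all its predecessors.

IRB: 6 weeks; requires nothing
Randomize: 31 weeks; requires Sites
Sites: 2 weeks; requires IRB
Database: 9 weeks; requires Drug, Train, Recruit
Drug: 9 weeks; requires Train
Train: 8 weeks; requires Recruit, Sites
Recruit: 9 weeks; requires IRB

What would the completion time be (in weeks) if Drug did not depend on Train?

39

Original critical path: IRB→Recruit→Train→Drug→Database = 6+9+8+9+9 = 41 ⇒ 41 weeks.
Without Train→Drug, Drug's earliest start moves from 23 to 0.
New critical path: IRB→Sites→Randomize = 6+2+31 = 39 ⇒ 39 weeks.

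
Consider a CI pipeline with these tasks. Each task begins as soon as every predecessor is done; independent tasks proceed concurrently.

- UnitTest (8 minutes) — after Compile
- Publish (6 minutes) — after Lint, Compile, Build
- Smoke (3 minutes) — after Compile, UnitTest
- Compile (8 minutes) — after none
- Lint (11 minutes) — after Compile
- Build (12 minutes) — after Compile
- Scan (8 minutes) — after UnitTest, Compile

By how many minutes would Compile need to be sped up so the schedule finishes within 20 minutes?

6

Current finish: 26 minutes; target: 20.
Compile is on every critical path, so each minute cut from Compile cuts the finish by one (this holds down to a finish of 19).
Need 26 − 20 = 6 minutes off Compile → Compile becomes 2 minutes, finish becomes 20.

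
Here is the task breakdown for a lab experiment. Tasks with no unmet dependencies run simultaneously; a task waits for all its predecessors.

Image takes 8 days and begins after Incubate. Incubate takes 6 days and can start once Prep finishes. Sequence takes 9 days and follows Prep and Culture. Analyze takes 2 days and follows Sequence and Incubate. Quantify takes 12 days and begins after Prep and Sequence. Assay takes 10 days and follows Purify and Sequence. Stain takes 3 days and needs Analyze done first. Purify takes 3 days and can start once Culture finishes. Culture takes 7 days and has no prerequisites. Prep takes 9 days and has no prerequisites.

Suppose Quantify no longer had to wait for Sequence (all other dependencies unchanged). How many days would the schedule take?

28

Original critical path: Prep→Sequence→Quantify = 9+9+12 = 30 ⇒ 30 days.
Without Sequence→Quantify, Quantify's earliest start moves from 18 to 9.
New critical path: Prep→Sequence→Assay = 9+9+10 = 28 ⇒ 28 days.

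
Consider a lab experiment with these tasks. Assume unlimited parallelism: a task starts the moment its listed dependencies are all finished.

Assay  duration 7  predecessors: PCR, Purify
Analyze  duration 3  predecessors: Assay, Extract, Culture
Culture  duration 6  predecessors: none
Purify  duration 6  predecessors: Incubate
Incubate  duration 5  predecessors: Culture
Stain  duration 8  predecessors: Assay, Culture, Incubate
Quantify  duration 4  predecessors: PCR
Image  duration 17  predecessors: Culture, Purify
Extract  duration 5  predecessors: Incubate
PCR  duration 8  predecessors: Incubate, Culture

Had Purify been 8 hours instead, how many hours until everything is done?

36

Baseline: Culture→Incubate→Purify→Image = 6+5+6+17 = 34 → 34 hours.
Purify is on the critical path; changing it to 8 makes that path 36 hours.
No other chain overtakes it, so the finish is 36 hours.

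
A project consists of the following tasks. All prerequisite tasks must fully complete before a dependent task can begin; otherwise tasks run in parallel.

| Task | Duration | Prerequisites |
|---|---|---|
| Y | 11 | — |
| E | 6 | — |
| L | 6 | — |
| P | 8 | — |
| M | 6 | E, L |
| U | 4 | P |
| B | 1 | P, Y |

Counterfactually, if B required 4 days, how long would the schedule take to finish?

The binding path is Y→B = 11+1 = 12; finish at 12 days.
B lies on that path, so at 4 days the path becomes 15 days.
No other chain overtakes it, so the finish is 15 days.

15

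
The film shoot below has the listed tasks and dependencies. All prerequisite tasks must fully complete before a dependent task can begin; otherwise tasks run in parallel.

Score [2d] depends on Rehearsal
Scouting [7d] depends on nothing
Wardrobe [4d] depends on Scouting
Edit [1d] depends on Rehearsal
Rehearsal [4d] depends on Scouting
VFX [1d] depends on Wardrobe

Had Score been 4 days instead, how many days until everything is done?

15

As given, the longest chain is Scouting→Rehearsal→Score = 7+4+2 = 13, so the finish is 13 days.
Score lies on that path, so at 4 days the path becomes 15 days.
That remains the longest chain; total 15 days.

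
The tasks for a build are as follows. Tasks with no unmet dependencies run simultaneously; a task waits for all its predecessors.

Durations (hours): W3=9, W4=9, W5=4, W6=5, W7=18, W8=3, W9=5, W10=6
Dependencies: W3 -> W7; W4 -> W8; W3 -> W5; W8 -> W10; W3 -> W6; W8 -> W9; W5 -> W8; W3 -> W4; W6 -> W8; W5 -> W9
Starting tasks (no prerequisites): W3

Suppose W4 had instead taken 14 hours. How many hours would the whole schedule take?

32

The binding path is W3→W4→W8→W10 = 9+9+3+6 = 27; finish at 27 hours.
W4 is on the critical path; changing it to 14 makes that path 32 hours.
No other chain overtakes it, so the finish is 32 hours.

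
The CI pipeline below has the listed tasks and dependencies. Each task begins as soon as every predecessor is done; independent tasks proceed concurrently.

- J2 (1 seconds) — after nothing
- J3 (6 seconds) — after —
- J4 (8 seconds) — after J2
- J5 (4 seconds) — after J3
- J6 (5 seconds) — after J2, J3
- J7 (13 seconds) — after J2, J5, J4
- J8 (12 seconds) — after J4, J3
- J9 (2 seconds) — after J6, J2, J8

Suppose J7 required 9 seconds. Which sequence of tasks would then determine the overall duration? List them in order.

J2, J4, J8, J9

As given, the longest chain is J3→J5→J7 = 6+4+13 = 23, so the finish is 23 seconds.
J7 is on the critical path; changing it to 9 makes that path 19 seconds.
The binding chain switches to J2→J4→J8→J9 = 1+8+12+2 = 23; finish 23 seconds.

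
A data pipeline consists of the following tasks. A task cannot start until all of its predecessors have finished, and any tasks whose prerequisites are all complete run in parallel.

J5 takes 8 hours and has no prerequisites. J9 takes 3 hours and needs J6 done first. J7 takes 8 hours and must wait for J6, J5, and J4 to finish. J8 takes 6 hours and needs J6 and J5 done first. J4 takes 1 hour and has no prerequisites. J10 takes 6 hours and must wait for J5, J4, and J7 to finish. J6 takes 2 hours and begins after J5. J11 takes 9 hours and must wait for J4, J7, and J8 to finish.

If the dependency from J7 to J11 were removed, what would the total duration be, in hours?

With the dependency in place, J5→J6→J7→J11 = 8+2+8+9 = 27 sets the finish at 27 hours.
Without J7→J11, J11's earliest start moves from 18 to 16.
The longest chain is now J5→J6→J8→J11 = 8+2+6+9 = 25, so the data pipeline takes 25 hours.

25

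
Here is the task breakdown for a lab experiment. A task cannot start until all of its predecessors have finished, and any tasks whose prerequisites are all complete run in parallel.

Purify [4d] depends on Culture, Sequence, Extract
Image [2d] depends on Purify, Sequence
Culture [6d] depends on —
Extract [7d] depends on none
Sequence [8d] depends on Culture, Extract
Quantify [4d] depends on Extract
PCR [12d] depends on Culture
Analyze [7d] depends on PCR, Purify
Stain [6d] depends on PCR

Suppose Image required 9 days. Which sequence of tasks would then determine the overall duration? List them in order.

Extract, Sequence, Purify, Image

Actual critical path: Extract→Sequence→Purify→Analyze = 7+8+4+7 = 26 ⇒ 26 days.
Image is off the critical path — its longest chain is 21 days, giving 5 of slack.
Now Extract→Sequence→Purify→Image = 7+8+4+9 = 28 is longest, so the finish becomes 28 days.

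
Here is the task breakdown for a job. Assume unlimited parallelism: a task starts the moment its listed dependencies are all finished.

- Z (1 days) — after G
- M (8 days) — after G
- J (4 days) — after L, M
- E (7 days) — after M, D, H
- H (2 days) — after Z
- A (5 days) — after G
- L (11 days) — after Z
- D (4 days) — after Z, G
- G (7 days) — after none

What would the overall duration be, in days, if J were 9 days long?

28

As given, the longest chain is G→Z→L→J = 7+1+11+4 = 23, so the finish is 23 days.
Since J is critical, the +5 change carries straight to that chain (now 28 days).
The critical path is still G→Z→L→J; finish is now 28 days.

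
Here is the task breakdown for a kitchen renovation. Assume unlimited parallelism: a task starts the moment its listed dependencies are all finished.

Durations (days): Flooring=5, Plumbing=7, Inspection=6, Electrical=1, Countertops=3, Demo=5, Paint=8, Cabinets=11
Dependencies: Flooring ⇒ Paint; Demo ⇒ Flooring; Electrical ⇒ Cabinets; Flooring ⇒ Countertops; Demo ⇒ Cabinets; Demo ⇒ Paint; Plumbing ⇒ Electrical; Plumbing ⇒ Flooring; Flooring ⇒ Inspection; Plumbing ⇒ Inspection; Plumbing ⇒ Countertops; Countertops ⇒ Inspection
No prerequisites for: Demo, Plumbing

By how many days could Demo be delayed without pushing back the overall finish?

Critical path: Plumbing→Flooring→Countertops→Inspection = 7+5+3+6 = 21, so the finish is 21 days.
Longest path through Demo: 19 days (earliest finish 5, latest finish 7).
Float = 21 − 19 = 2.

2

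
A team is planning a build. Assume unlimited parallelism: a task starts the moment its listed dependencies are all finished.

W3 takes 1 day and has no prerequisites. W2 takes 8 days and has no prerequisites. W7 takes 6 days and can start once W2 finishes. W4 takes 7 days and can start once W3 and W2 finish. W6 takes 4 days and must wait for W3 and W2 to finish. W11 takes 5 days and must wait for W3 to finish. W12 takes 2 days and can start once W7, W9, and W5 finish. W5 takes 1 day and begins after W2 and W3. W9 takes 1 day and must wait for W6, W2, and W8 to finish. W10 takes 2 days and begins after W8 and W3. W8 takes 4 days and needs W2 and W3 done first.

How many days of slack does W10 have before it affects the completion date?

The longest chain is W2→W7→W12 = 8+6+2 = 16; overall finish 16 days.
Longest path through W10: 14 days (earliest finish 14, latest finish 16).
Slack of W10 = 14 − 12 = 2 days.

2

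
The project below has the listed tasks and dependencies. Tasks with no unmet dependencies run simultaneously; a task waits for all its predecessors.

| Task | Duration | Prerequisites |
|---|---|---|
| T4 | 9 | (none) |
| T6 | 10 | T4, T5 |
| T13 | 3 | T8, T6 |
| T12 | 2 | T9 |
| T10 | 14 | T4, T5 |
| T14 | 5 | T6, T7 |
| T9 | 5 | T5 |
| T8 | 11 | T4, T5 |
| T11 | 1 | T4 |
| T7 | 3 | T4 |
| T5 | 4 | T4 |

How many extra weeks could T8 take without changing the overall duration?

1

The longest chain is T4→T5→T6→T14 = 9+4+10+5 = 28; overall finish 28 weeks.
The longest chain containing T8 totals 27 weeks.
So T8 can slip 25 − 24 = 1 week.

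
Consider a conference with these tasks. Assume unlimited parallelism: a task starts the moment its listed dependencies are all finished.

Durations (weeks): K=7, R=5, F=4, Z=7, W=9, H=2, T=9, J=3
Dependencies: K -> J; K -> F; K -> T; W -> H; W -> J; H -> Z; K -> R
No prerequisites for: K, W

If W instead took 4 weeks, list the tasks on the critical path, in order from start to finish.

K, T

Critical path before the change: W→H→Z = 9+2+7 = 18 giving 18 weeks.
Since W is critical, the -5 change carries straight to that chain (now 13 weeks).
Now K→T = 7+9 = 16 is longest, so the finish becomes 16 weeks.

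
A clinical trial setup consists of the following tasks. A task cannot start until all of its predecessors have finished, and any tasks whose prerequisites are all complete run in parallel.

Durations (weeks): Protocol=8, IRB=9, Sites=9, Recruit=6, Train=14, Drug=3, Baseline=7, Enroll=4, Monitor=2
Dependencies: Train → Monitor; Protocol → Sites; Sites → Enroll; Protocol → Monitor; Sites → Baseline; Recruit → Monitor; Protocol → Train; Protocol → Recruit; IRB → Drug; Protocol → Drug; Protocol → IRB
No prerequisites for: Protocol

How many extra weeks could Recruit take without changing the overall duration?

The longest chain is Protocol→Sites→Baseline = 8+9+7 = 24; overall finish 24 weeks.
The longest chain containing Recruit totals 16 weeks.
So Recruit can slip 22 − 14 = 8 weeks.

8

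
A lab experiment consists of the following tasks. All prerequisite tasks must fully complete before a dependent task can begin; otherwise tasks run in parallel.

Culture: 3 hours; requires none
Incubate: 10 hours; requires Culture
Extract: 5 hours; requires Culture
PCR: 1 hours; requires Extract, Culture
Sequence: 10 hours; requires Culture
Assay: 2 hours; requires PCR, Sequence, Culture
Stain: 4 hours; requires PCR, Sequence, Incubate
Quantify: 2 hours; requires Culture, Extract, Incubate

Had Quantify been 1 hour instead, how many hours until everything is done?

The binding path is Culture→Incubate→Stain = 3+10+4 = 17; finish at 17 hours.
The longest path through Quantify is only 15 hours, so Quantify has float 2.
The critical path is still Culture→Incubate→Stain; finish is now 17 hours.

17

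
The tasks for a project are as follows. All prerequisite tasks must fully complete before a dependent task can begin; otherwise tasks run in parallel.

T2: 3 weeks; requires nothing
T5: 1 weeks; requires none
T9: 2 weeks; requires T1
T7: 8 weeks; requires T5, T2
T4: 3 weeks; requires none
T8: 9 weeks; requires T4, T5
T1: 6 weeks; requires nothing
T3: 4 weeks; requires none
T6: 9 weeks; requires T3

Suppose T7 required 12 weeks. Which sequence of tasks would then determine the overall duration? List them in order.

T2, T7

Critical path before the change: T3→T6 = 4+9 = 13 giving 13 weeks.
T7 has 2 weeks of float (longest path through it is 11).
Now T2→T7 = 3+12 = 15 is longest, so the finish becomes 15 weeks.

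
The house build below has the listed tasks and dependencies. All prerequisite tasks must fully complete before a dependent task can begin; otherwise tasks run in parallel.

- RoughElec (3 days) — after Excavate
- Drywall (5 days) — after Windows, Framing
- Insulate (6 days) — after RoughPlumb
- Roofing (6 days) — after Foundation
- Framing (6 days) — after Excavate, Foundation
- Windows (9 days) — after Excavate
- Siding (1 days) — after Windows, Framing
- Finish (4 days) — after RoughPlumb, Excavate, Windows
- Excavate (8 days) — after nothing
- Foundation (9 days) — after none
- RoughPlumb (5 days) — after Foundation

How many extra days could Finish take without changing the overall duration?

The longest chain is Excavate→Windows→Drywall = 8+9+5 = 22; overall finish 22 days.
Longest path through Finish: 21 days (earliest finish 21, latest finish 22).
Slack of Finish = 18 − 17 = 1 day.

1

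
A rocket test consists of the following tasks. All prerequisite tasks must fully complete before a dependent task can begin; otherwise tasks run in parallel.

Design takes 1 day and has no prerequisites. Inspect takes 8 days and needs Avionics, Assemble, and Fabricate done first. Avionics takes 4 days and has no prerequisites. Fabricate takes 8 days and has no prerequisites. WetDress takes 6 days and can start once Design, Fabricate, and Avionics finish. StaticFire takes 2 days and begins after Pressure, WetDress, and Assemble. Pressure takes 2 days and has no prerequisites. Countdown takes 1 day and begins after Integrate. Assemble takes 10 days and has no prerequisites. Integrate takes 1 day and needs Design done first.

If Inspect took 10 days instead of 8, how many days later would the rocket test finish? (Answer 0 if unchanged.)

2

Baseline: Assemble→Inspect = 10+8 = 18 → 18 days.
Inspect is on the critical path; changing it to 10 makes that path 20 days.
The critical path is still Assemble→Inspect; finish is now 20 days.
Change in finish: 20 − 18 = +2 days.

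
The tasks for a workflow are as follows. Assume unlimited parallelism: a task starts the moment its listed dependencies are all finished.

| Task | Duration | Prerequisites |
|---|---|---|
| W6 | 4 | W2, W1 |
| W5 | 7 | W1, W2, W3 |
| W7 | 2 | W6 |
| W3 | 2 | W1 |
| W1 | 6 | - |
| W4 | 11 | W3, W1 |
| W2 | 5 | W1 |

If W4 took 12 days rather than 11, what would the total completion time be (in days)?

20

Actual critical path: W1→W3→W4 = 6+2+11 = 19 ⇒ 19 days.
Since W4 is critical, the +1 change carries straight to that chain (now 20 days).
The critical path is still W1→W3→W4; finish is now 20 days.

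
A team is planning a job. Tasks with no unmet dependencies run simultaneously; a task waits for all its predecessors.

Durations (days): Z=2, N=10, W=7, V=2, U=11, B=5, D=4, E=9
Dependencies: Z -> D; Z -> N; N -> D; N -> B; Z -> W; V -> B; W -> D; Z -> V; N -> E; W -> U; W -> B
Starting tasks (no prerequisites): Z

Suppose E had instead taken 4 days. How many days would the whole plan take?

Actual critical path: Z→N→E = 2+10+9 = 21 ⇒ 21 days.
E lies on that path, so at 4 days the path becomes 16 days.
Now Z→W→U = 2+7+11 = 20 is longest, so the finish becomes 20 days.

20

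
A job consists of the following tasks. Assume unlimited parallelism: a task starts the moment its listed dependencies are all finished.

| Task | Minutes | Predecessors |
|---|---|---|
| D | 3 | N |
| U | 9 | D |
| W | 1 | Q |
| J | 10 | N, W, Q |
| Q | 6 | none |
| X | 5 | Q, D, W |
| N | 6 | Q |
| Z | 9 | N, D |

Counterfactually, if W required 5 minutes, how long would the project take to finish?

Critical path before the change: Q→N→D→U = 6+6+3+9 = 24 giving 24 minutes.
W has 7 minutes of float (longest path through it is 17).
The critical path is still Q→N→D→U; finish is now 24 minutes.

24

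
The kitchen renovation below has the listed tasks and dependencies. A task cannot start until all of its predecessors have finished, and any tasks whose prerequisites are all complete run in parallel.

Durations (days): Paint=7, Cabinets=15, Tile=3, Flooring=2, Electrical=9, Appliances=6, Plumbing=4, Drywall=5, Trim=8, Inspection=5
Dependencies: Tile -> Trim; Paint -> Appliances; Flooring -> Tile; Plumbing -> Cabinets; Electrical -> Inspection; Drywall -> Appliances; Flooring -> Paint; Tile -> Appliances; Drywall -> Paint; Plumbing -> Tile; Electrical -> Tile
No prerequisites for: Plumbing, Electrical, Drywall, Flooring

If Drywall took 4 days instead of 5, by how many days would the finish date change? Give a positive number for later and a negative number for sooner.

0

The binding path is Electrical→Tile→Trim = 9+3+8 = 20; finish at 20 days.
Drywall has 2 days of float (longest path through it is 18).
The critical path is still Electrical→Tile→Trim; finish is now 20 days.
Change in finish: 20 − 20 = +0 days.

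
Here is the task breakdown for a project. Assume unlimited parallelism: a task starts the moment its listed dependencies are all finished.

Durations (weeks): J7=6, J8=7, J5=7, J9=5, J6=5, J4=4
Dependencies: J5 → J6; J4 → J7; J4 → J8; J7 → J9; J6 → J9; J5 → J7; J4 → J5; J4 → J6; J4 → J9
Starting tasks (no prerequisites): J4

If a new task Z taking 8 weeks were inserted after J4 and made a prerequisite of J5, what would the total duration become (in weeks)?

Originally the schedule takes 22 weeks.
With Z inserted, J5 now waits for max(J4, Z).
New critical path: J4→Z→J5→J7→J9 = 4+8+7+6+5 = 30 ⇒ 30 weeks.

30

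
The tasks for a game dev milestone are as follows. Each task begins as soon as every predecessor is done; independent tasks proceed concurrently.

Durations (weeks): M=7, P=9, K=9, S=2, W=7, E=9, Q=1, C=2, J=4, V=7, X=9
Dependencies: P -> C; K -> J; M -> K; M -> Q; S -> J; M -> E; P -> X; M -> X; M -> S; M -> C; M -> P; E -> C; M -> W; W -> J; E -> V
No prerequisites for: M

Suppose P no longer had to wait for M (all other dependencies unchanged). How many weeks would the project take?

With the dependency in place, M→P→X = 7+9+9 = 25 sets the finish at 25 weeks.
Without M→P, P's earliest start moves from 7 to 0.
New critical path: M→E→V = 7+9+7 = 23 ⇒ 23 weeks.

23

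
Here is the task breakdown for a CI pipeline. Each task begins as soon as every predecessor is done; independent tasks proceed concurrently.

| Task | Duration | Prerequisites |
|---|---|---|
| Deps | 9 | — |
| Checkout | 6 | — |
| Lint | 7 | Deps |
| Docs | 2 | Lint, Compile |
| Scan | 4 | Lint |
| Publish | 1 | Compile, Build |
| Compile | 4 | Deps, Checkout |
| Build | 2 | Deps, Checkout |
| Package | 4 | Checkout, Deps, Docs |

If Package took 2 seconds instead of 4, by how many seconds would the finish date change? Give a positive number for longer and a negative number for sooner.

-2

Actual critical path: Deps→Lint→Docs→Package = 9+7+2+4 = 22 ⇒ 22 seconds.
Since Package is critical, the -2 change carries straight to that chain (now 20 seconds).
That remains the longest chain; total 20 seconds.
Change in finish: 20 − 22 = -2 seconds.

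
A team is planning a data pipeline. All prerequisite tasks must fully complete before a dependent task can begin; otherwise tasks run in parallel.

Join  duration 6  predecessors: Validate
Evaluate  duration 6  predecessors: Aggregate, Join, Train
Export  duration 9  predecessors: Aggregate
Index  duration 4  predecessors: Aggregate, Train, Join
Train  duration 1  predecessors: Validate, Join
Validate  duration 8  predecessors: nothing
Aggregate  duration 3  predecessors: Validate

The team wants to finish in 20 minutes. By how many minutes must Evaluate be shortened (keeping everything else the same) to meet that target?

1

Current finish: 21 minutes; target: 20.
Evaluate is on every critical path, so each minute cut from Evaluate cuts the finish by one (this holds down to a finish of 20).
Need 21 − 20 = 1 minute off Evaluate → Evaluate becomes 5 minutes, finish becomes 20.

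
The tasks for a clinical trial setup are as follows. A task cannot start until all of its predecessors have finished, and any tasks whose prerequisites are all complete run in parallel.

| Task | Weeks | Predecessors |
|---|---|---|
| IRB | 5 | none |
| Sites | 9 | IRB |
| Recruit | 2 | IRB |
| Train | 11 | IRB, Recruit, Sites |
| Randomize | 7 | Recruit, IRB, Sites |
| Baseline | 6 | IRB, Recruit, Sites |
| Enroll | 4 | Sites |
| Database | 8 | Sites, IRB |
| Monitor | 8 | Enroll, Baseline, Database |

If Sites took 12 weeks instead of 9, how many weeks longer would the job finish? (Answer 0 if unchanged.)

The binding path is IRB→Sites→Database→Monitor = 5+9+8+8 = 30; finish at 30 weeks.
Sites is on the critical path; changing it to 12 makes that path 33 weeks.
That remains the longest chain; total 33 weeks.
Change in finish: 33 − 30 = +3 weeks.

3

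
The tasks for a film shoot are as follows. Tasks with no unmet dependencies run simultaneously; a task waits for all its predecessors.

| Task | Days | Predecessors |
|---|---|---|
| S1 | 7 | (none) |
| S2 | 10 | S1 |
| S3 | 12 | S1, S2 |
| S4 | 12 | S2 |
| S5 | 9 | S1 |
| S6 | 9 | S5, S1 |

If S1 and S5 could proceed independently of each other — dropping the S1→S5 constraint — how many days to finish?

Before: longest chain S1→S2→S3 = 7+10+12 = 29, finish 29.
Without S1→S5, S5's earliest start moves from 7 to 0.
New critical path: S1→S2→S3 = 7+10+12 = 29 ⇒ 29 days.

29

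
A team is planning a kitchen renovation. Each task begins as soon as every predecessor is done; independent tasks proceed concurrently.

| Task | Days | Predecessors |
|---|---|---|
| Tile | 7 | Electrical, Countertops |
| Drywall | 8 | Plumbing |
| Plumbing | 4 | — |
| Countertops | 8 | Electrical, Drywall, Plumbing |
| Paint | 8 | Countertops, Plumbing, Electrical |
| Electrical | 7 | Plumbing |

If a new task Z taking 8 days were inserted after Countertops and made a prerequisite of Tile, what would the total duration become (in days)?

35

Originally the schedule takes 28 days.
With Z inserted, Tile now waits for max(Electrical, Countertops, Z).
New critical path: Plumbing→Drywall→Countertops→Z→Tile = 4+8+8+8+7 = 35 ⇒ 35 days.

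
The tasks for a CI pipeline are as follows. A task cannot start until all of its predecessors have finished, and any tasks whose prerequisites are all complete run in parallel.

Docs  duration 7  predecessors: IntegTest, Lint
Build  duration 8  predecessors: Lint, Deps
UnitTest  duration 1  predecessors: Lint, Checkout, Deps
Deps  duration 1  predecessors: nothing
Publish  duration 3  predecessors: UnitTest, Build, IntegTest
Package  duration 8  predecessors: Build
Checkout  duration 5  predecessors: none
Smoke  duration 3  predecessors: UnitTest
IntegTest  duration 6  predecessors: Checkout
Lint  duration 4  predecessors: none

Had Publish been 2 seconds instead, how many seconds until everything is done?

20

Critical path before the change: Lint→Build→Package = 4+8+8 = 20 giving 20 seconds.
Publish is off the critical path — its longest chain is 15 seconds, giving 5 of slack.
That remains the longest chain; total 20 seconds.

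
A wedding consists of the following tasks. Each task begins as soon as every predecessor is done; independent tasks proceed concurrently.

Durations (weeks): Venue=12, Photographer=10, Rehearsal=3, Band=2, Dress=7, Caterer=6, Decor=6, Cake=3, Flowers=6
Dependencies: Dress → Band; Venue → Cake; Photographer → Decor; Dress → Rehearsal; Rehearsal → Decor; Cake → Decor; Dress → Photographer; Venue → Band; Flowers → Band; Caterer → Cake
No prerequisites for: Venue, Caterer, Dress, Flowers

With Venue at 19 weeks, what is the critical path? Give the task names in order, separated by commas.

Venue, Cake, Decor

Critical path before the change: Dress→Photographer→Decor = 7+10+6 = 23 giving 23 weeks.
The longest path through Venue is only 21 weeks, so Venue has float 2.
The binding chain switches to Venue→Cake→Decor = 19+3+6 = 28; finish 28 weeks.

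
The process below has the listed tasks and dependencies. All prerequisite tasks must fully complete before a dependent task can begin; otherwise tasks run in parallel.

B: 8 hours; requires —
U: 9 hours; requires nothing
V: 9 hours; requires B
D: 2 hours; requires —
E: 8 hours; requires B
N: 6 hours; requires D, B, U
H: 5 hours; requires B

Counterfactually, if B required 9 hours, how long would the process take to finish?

Actual critical path: B→V = 8+9 = 17 ⇒ 17 hours.
B lies on that path, so at 9 hours the path becomes 18 hours.
No other chain overtakes it, so the finish is 18 hours.

18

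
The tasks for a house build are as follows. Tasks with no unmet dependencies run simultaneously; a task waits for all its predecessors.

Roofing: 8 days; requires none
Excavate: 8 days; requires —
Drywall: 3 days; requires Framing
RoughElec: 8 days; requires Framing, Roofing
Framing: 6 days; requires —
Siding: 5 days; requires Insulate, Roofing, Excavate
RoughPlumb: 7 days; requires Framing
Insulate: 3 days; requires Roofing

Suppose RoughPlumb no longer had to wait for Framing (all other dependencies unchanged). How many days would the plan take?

With the dependency in place, Roofing→RoughElec = 8+8 = 16 sets the finish at 16 days.
Without Framing→RoughPlumb, RoughPlumb's earliest start moves from 6 to 0.
New critical path: Roofing→RoughElec = 8+8 = 16 ⇒ 16 days.

16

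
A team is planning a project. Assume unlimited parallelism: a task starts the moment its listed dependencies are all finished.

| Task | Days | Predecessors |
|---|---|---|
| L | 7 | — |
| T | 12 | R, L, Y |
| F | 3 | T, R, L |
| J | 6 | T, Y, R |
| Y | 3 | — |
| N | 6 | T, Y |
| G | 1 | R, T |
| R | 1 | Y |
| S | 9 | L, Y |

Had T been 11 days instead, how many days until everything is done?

The binding path is L→T→N = 7+12+6 = 25; finish at 25 days.
Since T is critical, the -1 change carries straight to that chain (now 24 days).
That remains the longest chain; total 24 days.

24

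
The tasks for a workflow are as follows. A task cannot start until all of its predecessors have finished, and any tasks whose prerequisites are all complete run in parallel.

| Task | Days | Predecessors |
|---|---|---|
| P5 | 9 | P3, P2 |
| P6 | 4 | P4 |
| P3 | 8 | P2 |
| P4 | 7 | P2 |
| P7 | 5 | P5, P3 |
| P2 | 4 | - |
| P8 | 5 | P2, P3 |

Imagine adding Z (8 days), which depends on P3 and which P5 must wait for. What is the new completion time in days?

Originally the project takes 26 days.
With Z inserted, P5 now waits for max(P3, P2, Z).
New critical path: P2→P3→Z→P5→P7 = 4+8+8+9+5 = 34 ⇒ 34 days.

34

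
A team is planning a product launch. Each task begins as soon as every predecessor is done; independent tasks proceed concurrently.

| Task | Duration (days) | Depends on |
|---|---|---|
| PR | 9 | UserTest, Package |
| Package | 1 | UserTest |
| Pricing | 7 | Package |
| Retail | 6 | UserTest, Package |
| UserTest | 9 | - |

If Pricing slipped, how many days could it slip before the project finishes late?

The longest chain is UserTest→Package→PR = 9+1+9 = 19; overall finish 19 days.
Pricing finishes as early as 17 and must finish by 19.
So Pricing can slip 19 − 17 = 2 days.

2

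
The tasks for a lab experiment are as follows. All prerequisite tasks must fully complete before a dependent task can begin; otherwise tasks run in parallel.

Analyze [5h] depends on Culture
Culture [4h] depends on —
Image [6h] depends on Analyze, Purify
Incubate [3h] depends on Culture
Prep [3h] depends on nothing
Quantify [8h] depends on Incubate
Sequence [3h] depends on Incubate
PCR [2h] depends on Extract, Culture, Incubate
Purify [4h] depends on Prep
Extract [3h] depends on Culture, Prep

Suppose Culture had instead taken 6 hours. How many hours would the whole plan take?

17

Baseline: Culture→Incubate→Quantify = 4+3+8 = 15 → 15 hours.
Culture lies on that path, so at 6 hours the path becomes 17 hours.
No other chain overtakes it, so the finish is 17 hours.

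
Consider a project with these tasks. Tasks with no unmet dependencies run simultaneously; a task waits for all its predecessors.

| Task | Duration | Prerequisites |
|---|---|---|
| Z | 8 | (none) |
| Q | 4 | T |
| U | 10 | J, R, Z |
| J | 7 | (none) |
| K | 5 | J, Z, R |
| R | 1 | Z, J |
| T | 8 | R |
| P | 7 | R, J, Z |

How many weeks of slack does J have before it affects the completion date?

1

The longest chain is Z→R→T→Q = 8+1+8+4 = 21; overall finish 21 weeks.
Longest path through J: 20 weeks (earliest finish 7, latest finish 8).
So J can slip 8 − 7 = 1 week.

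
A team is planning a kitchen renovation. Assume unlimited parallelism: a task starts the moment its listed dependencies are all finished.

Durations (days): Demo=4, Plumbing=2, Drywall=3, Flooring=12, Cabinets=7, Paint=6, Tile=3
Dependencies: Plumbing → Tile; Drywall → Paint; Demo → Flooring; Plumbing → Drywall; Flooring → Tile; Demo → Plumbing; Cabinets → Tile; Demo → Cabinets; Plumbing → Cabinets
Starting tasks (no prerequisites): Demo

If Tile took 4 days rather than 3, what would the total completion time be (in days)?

As given, the longest chain is Demo→Flooring→Tile = 4+12+3 = 19, so the finish is 19 days.
Since Tile is critical, the +1 change carries straight to that chain (now 20 days).
That remains the longest chain; total 20 days.

20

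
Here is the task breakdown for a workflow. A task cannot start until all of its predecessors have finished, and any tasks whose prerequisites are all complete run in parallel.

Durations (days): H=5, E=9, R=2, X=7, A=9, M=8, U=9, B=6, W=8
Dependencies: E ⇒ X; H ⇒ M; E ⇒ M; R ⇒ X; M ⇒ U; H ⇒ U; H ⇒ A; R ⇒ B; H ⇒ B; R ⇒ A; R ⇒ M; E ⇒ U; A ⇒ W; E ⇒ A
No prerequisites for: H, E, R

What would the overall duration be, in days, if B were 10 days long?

Baseline: E→A→W = 9+9+8 = 26 → 26 days.
The longest path through B is only 11 days, so B has float 15.
No other chain overtakes it, so the finish is 26 days.

26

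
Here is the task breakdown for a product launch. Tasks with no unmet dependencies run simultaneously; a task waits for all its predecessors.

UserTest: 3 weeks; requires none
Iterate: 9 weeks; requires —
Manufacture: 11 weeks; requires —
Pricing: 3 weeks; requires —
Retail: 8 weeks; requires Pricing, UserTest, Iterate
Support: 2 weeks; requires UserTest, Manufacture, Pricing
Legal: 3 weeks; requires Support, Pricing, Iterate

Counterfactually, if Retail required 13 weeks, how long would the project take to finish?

Critical path before the change: Iterate→Retail = 9+8 = 17 giving 17 weeks.
Retail lies on that path, so at 13 weeks the path becomes 22 weeks.
No other chain overtakes it, so the finish is 22 weeks.

22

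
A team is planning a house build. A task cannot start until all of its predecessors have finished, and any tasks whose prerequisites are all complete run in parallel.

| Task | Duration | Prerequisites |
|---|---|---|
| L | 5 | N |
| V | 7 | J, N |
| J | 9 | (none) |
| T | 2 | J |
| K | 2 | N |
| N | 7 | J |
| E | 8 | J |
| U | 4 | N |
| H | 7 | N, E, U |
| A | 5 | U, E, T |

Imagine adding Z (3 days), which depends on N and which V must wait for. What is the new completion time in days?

27

Originally the job takes 27 days.
With Z inserted, V now waits for max(J, N, Z).
New critical path: J→N→U→H = 9+7+4+7 = 27 ⇒ 27 days.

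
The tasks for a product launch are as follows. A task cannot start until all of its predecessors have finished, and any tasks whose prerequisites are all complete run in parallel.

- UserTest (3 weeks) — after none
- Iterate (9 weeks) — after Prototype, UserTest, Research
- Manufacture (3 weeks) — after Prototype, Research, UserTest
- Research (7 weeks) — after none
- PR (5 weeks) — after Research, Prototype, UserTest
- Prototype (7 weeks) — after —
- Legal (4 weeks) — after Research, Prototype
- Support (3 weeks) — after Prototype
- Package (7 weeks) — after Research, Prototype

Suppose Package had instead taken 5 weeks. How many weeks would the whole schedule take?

The binding path is Research→Iterate = 7+9 = 16; finish at 16 weeks.
Package is off the critical path — its longest chain is 14 weeks, giving 2 of slack.
That remains the longest chain; total 16 weeks.

16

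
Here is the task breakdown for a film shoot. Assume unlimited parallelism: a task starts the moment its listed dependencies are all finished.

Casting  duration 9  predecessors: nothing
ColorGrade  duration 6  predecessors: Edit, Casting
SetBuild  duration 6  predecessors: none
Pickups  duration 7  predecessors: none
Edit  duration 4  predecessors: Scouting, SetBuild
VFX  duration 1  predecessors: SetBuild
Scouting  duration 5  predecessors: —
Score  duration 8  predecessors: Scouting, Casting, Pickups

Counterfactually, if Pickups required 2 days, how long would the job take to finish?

17

Critical path before the change: Casting→Score = 9+8 = 17 giving 17 days.
Pickups has 2 days of float (longest path through it is 15).
No other chain overtakes it, so the finish is 17 days.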